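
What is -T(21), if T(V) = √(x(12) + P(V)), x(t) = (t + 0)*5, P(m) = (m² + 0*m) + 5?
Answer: -√506 ≈ -22.494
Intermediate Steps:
P(m) = 5 + m² (P(m) = (m² + 0) + 5 = m² + 5 = 5 + m²)
x(t) = 5*t (x(t) = t*5 = 5*t)
T(V) = √(65 + V²) (T(V) = √(5*12 + (5 + V²)) = √(60 + (5 + V²)) = √(65 + V²))
-T(21) = -√(65 + 21²) = -√(65 + 441) = -√506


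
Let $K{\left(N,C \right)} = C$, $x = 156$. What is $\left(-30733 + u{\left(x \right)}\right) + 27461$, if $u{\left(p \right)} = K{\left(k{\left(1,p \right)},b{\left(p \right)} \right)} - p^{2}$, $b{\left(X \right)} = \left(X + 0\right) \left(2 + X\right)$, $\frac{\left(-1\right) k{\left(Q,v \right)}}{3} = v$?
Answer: $-2960$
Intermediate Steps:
$k{\left(Q,v \right)} = - 3 v$
$b{\left(X \right)} = X \left(2 + X\right)$
$u{\left(p \right)} = - p^{2} + p \left(2 + p\right)$ ($u{\left(p \right)} = p \left(2 + p\right) - p^{2} = - p^{2} + p \left(2 + p\right)$)
$\left(-30733 + u{\left(x \right)}\right) + 27461 = \left(-30733 + 2 \cdot 156\right) + 27461 = \left(-30733 + 312\right) + 27461 = -30421 + 27461 = -2960$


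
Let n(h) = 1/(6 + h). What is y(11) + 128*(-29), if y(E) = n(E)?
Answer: -63103/17 ≈ -3711.9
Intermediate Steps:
y(E) = 1/(6 + E)
y(11) + 128*(-29) = 1/(6 + 11) + 128*(-29) = 1/17 - 3712 = -63103/17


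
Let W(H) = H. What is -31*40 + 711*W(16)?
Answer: 10136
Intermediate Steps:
-31*40 + 711*W(16) = -31*40 + 711*16 = -1240 + 11376 = 10136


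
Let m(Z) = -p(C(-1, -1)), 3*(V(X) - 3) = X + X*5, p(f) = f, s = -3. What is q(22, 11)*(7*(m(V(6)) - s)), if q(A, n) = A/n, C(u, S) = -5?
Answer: 112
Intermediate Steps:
V(X) = 3 + 2*X (V(X) = 3 + (X + X*5)/3 = 3 + (X + 5*X)/3 = 3 + (6*X)/3 = 3 + 2*X)
m(Z) = 5 (m(Z) = -1*(-5) = 5)
q(22, 11)*(7*(m(V(6)) - s)) = (22/11)*(7*(5 - 1*(-3))) = (22*(1/11))*(7*(5 + 3)) = 2*(7*8) = 2*56 = 112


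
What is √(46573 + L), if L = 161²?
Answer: √72494 ≈ 269.25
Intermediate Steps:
L = 25921
√(46573 + L) = √(46573 + 25921) = √72494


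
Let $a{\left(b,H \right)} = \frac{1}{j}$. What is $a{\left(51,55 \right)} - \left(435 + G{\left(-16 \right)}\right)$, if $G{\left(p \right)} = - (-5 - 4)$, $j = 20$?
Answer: $- \frac{8879}{20} \approx -443.95$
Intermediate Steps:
$a{\left(b,H \right)} = \frac{1}{20}$
$G{\left(p \right)} = 9$ ($G{\left(p \right)} = \left(-1\right) \left(-9\right) = 9$)
$a{\left(51,55 \right)} - \left(435 + G{\left(-16 \right)}\right) = \frac{1}{20} - \left(435 + 9\right) = \frac{1}{20} - 444 = - \frac{8879}{20}$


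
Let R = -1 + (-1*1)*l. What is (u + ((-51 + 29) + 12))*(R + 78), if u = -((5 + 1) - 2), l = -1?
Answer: -1092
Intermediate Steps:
R = 0 (R = -1 - 1*1*(-1) = -1 - 1*(-1) = -1 + 1 = 0)
u = -4 (u = -(6 - 2) = -1*4 = -4)
(u + ((-51 + 29) + 12))*(R + 78) = (-4 + ((-51 + 29) + 12))*(0 + 78) = (-4 + (-22 + 12))*78 = (-4 - 10)*78 = -14*78 = -1092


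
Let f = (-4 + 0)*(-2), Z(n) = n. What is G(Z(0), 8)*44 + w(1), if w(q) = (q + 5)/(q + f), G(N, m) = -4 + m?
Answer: 530/3 ≈ 176.67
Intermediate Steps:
f = 8 (f = -4*(-2) = 8)
w(q) = (5 + q)/(8 + q) (w(q) = (q + 5)/(q + 8) = (5 + q)/(8 + q))
G(Z(0), 8)*44 + w(1) = (-4 + 8)*44 + (5 + 1)/(8 + 1) = 4*44 + 6/9 = 176 + (⅑)*6 = 176 + ⅔ = 530/3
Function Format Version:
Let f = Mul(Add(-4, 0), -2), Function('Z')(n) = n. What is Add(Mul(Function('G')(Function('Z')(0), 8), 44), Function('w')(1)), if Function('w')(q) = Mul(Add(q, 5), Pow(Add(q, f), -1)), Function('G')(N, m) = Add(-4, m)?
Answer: Rational(530, 3) ≈ 176.67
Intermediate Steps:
f = 8 (f = Mul(-4, -2) = 8)
Function('w')(q) = Mul(Pow(Add(8, q), -1), Add(5, q)) (Function('w')(q) = Mul(Add(q, 5), Pow(Add(q, 8), -1)) = Mul(Add(5, q), Pow(Add(8, q), -1)) = Mul(Pow(Add(8, q), -1), Add(5, q)))
Add(Mul(Function('G')(Function('Z')(0), 8), 44), Function('w')(1)) = Add(Mul(Add(-4, 8), 44), Mul(Pow(Add(8, 1), -1), Add(5, 1))) = Add(Mul(4, 44), Mul(Pow(9, -1), 6)) = Add(176, Mul(Rational(1, 9), 6)) = Add(176, Rational(2, 3)) = Rational(530, 3)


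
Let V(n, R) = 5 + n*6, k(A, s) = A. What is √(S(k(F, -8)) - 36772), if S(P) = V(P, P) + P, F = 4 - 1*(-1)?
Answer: 2*I*√9183 ≈ 191.66*I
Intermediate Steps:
F = 5 (F = 4 + 1 = 5)
V(n, R) = 5 + 6*n
S(P) = 5 + 7*P (S(P) = (5 + 6*P) + P = 5 + 7*P)
√(S(k(F, -8)) - 36772) = √((5 + 7*5) - 36772) = √((5 + 35) - 36772) = √(40 - 36772) = √(-36732) = 2*I*√9183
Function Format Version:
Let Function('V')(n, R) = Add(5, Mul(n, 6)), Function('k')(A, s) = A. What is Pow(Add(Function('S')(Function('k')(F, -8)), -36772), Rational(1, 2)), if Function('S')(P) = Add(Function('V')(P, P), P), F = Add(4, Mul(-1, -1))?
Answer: Mul(2, I, Pow(9183, Rational(1, 2))) ≈ Mul(191.66, I)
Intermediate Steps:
F = 5 (F = Add(4, 1) = 5)
Function('V')(n, R) = Add(5, Mul(6, n))
Function('S')(P) = Add(5, Mul(7, P)) (Function('S')(P) = Add(Add(5, Mul(6, P)), P) = Add(5, Mul(7, P)))
Pow(Add(Function('S')(Function('k')(F, -8)), -36772), Rational(1, 2)) = Pow(Add(Add(5, Mul(7, 5)), -36772), Rational(1, 2)) = Pow(Add(Add(5, 35), -36772), Rational(1, 2)) = Pow(Add(40, -36772), Rational(1, 2)) = Pow(-36732, Rational(1, 2)) = Mul(2, I, Pow(9183, Rational(1, 2)))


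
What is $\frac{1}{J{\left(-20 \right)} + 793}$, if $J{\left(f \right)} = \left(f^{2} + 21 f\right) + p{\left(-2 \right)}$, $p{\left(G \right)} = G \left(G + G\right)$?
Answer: $\frac{1}{781} \approx 0.0012804$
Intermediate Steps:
$p{\left(G \right)} = 2 G^{2}$ ($p{\left(G \right)} = G 2 G = 2 G^{2}$)
$J{\left(f \right)} = 8 + f^{2} + 21 f$ ($J{\left(f \right)} = \left(f^{2} + 21 f\right) + 2 \left(-2\right)^{2} = \left(f^{2} + 21 f\right) + 2 \cdot 4 = \left(f^{2} + 21 f\right) + 8 = 8 + f^{2} + 21 f$)
$\frac{1}{J{\left(-20 \right)} + 793} = \frac{1}{\left(8 + \left(-20\right)^{2} + 21 \left(-20\right)\right) + 793} = \frac{1}{\left(8 + 400 - 420\right) + 793} = \frac{1}{-12 + 793} = \frac{1}{781}$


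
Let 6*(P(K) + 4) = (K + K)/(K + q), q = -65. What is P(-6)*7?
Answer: -1974/71 ≈ -27.803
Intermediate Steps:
P(K) = -4 + K/(3*(-65 + K)) (P(K) = -4 + ((K + K)/(K - 65))/6 = -4 + ((2*K)/(-65 + K))/6 = -4 + (2*K/(-65 + K))/6 = -4 + K/(3*(-65 + K)))
P(-6)*7 = ((780 - 11*(-6))/(3*(-65 - 6)))*7 = ((1/3)*(780 + 66)/(-71))*7 = ((1/3)*(-1/71)*846)*7 = -282/71*7 = -1974/71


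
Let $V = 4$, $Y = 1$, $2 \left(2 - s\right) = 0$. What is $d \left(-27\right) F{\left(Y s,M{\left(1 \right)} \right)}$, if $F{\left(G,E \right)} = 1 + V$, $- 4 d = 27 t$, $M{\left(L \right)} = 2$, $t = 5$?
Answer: $\frac{18225}{4} \approx 4556.3$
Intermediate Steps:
$s = 2$ ($s = 2 - 0 = 2 + 0 = 2$)
$d = - \frac{135}{4}$ ($d = - \frac{27 \cdot 5}{4} = \left(- \frac{1}{4}\right) 135 = - \frac{135}{4} \approx -33.75$)
$F{\left(G,E \right)} = 5$ ($F{\left(G,E \right)} = 1 + 4 = 5$)
$d \left(-27\right) F{\left(Y s,M{\left(1 \right)} \right)} = \left(- \frac{135}{4}\right) \left(-27\right) 5 = \frac{3645}{4} \cdot 5 = \frac{18225}{4}$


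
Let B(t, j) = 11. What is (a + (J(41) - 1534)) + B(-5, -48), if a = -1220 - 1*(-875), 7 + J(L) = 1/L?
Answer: -76874/41 ≈ -1875.0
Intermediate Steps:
J(L) = -7 + 1/L
a = -345 (a = -1220 + 875 = -345)
(a + (J(41) - 1534)) + B(-5, -48) = (-345 + ((-7 + 1/41) - 1534)) + 11 = (-345 + (-286/41 - 1534)) + 11 = (-345 - 63180/41) + 11 = -77325/41 + 11 = -76874/41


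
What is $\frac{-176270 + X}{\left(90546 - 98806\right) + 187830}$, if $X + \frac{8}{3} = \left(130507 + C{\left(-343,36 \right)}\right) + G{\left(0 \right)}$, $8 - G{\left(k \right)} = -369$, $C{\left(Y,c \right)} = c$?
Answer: $- \frac{68029}{269355} \approx -0.25256$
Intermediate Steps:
$G{\left(k \right)} = 377$ ($G{\left(k \right)} = 8 - -369 = 8 + 369 = 377$)
$X = \frac{392752}{3}$ ($X = - \frac{8}{3} + \left(\left(130507 + 36\right) + 377\right) = - \frac{8}{3} + \left(130543 + 377\right) = - \frac{8}{3} + 130920 = \frac{392752}{3} \approx 1.3092 \cdot 10^{5}$)
$\frac{-176270 + X}{\left(90546 - 98806\right) + 187830} = \frac{-176270 + \frac{392752}{3}}{\left(90546 - 98806\right) + 187830} = - \frac{136058}{3 \left(-8260 + 187830\right)} = - \frac{136058}{3 \cdot 179570} = \left(- \frac{136058}{3}\right) \frac{1}{179570} = - \frac{68029}{269355}$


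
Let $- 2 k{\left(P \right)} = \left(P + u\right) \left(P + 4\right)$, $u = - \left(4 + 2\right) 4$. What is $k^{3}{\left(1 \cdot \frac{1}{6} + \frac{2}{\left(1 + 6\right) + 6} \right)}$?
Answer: $\frac{241151733929990519}{1801596805632} \approx 1.3385 \cdot 10^{5}$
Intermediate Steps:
$u = -24$ ($u = - 6 \cdot 4 = \left(-1\right) 24 = -24$)
$k{\left(P \right)} = - \frac{\left(-24 + P\right) \left(4 + P\right)}{2}$ ($k{\left(P \right)} = - \frac{\left(P - 24\right) \left(P + 4\right)}{2} = - \frac{\left(-24 + P\right) \left(4 + P\right)}{2}$)
$k^{3}{\left(1 \cdot \frac{1}{6} + \frac{2}{\left(1 + 6\right) + 6} \right)} = \left(48 + 10 \left(1 \cdot \frac{1}{6} + \frac{2}{\left(1 + 6\right) + 6}\right) - \frac{\left(1 \cdot \frac{1}{6} + \frac{2}{\left(1 + 6\right) + 6}\right)^{2}}{2}\right)^{3} = \left(48 + 10 \left(1 \cdot \frac{1}{6} + \frac{2}{7 + 6}\right) - \frac{\left(1 \cdot \frac{1}{6} + \frac{2}{7 + 6}\right)^{2}}{2}\right)^{3} = \left(48 + 10 \left(\frac{1}{6} + \frac{2}{13}\right) - \frac{\left(\frac{1}{6} + \frac{2}{13}\right)^{2}}{2}\right)^{3} = \left(48 + 10 \cdot \frac{25}{78} - \frac{\left(\frac{25}{78}\right)^{2}}{2}\right)^{3} = \left(48 + \frac{125}{39} - \frac{625}{12168}\right)^{3} = \left(\frac{622439}{12168}\right)^{3} = \frac{241151733929990519}{1801596805632}$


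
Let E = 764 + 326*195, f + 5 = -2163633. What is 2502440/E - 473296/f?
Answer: 1361205825396/34798871773 ≈ 39.116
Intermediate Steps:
f = -2163638 (f = -5 - 2163633 = -2163638)
E = 64334 (E = 764 + 63570 = 64334)
2502440/E - 473296/f = 2502440/64334 - 473296/(-2163638) = 2502440*(1/64334) - 473296*(-1/2163638) = 1251220/32167 + 236648/1081819 = 1361205825396/34798871773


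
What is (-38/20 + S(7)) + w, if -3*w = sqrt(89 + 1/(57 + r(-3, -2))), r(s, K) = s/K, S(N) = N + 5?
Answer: 101/10 - sqrt(135395)/117 ≈ 6.9550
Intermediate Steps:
S(N) = 5 + N
w = -sqrt(135395)/117 (w = -sqrt(89 + 1/(57 - 3/(-2)))/3 = -sqrt(89 + 1/(57 - 3*(-1/2)))/3 = -sqrt(89 + 1/(57 + 3/2))/3 = -sqrt(89 + 1/(117/2))/3 = -sqrt(89 + 2/117)/3 = -sqrt(135395)/117 ≈ -3.1450)
(-38/20 + S(7)) + w = (-38/20 + (5 + 7)) - sqrt(135395)/117 = (-38*1/20 + 12) - sqrt(135395)/117 = (-19/10 + 12) - sqrt(135395)/117 = 101/10 - sqrt(135395)/117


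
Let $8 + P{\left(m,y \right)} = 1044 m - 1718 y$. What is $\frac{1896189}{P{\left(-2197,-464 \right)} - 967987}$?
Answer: $- \frac{1896189}{2464511} \approx -0.7694$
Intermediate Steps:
$P{\left(m,y \right)} = -8 - 1718 y + 1044 m$ ($P{\left(m,y \right)} = -8 + \left(1044 m - 1718 y\right) = -8 + \left(- 1718 y + 1044 m\right) = -8 - 1718 y + 1044 m$)
$\frac{1896189}{P{\left(-2197,-464 \right)} - 967987} = \frac{1896189}{\left(-8 - -797152 + 1044 \left(-2197\right)\right) - 967987} = \frac{1896189}{\left(-8 + 797152 - 2293668\right) - 967987} = \frac{1896189}{-1496524 - 967987} = \frac{1896189}{-2464511} = 1896189 \left(- \frac{1}{2464511}\right) = - \frac{1896189}{2464511}$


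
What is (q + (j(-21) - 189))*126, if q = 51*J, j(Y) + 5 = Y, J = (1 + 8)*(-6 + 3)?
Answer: -200592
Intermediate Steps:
J = -27 (J = 9*(-3) = -27)
j(Y) = -5 + Y
q = -1377 (q = 51*(-27) = -1377)
(q + (j(-21) - 189))*126 = (-1377 + ((-5 - 21) - 189))*126 = (-1377 + (-26 - 189))*126 = (-1377 - 215)*126 = -1592*126 = -200592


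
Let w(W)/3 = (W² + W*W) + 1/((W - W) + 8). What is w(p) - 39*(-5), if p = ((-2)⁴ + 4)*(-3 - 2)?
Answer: 481563/8 ≈ 60195.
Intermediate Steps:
p = -100 (p = (16 + 4)*(-5) = 20*(-5) = -100)
w(W) = 3/8 + 6*W² (w(W) = 3*((W² + W*W) + 1/((W - W) + 8)) = 3*((W² + W²) + 1/(0 + 8)) = 3*(2*W² + 1/8) = 3*(2*W² + ⅛) = 3*(⅛ + 2*W²) = 3/8 + 6*W²)
w(p) - 39*(-5) = (3/8 + 6*(-100)²) - 39*(-5) = (3/8 + 6*10000) + 195 = (3/8 + 60000) + 195 = 480003/8 + 195 = 481563/8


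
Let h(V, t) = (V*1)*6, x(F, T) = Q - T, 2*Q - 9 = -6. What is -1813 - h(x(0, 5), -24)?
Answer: -1792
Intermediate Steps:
Q = 3/2 (Q = 9/2 + (½)*(-6) = 9/2 - 3 = 3/2 ≈ 1.5000)
x(F, T) = 3/2 - T
h(V, t) = 6*V (h(V, t) = V*6 = 6*V)
-1813 - h(x(0, 5), -24) = -1813 - 6*(3/2 - 1*5) = -1813 - 6*(3/2 - 5) = -1813 - 6*(-7)/2 = -1813 - 1*(-21) = -1813 + 21 = -1792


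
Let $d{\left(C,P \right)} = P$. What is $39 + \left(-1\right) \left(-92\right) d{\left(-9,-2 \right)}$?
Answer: $-145$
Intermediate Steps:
$39 + \left(-1\right) \left(-92\right) d{\left(-9,-2 \right)} = 39 + \left(-1\right) \left(-92\right) \left(-2\right) = 39 + 92 \left(-2\right) = 39 - 184 = -145$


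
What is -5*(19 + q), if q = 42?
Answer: -305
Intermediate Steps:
-5*(19 + q) = -5*(19 + 42) = -5*61 = -305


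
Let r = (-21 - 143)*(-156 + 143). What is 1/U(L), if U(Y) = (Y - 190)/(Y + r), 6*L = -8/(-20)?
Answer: -31981/2849 ≈ -11.225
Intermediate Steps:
r = 2132 (r = -164*(-13) = 2132)
L = 1/15 (L = (-8/(-20))/6 = (-8*(-1/20))/6 = (⅙)*(⅖) = 1/15 ≈ 0.066667)
U(Y) = (-190 + Y)/(2132 + Y) (U(Y) = (Y - 190)/(Y + 2132) = (-190 + Y)/(2132 + Y))
1/U(L) = 1/((-190 + 1/15)/(2132 + 1/15)) = 1/(-2849/15/(31981/15)) = 1/((15/31981)*(-2849/15)) = 1/(-2849/31981) = -31981/2849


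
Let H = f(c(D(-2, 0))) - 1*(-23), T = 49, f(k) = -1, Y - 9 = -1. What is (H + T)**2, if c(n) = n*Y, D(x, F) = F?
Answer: 5041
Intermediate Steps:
Y = 8 (Y = 9 - 1 = 8)
c(n) = 8*n (c(n) = n*8 = 8*n)
H = 22 (H = -1 - 1*(-23) = -1 + 23 = 22)
(H + T)**2 = (22 + 49)**2 = 71**2 = 5041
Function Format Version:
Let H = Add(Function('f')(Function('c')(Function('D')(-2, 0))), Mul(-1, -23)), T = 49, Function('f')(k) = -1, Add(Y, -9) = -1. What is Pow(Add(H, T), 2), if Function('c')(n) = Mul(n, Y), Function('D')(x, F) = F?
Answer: 5041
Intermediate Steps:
Y = 8 (Y = Add(9, -1) = 8)
Function('c')(n) = Mul(8, n) (Function('c')(n) = Mul(n, 8) = Mul(8, n))
H = 22 (H = Add(-1, Mul(-1, -23)) = Add(-1, 23) = 22)
Pow(Add(H, T), 2) = Pow(Add(22, 49), 2) = Pow(71, 2) = 5041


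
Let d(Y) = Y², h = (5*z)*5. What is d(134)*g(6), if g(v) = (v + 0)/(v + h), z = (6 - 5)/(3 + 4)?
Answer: 11256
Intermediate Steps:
z = ⅐ (z = 1/7 = 1*(⅐) = ⅐ ≈ 0.14286)
h = 25/7 (h = (5*(⅐))*5 = (5/7)*5 = 25/7 ≈ 3.5714)
g(v) = v/(25/7 + v) (g(v) = (v + 0)/(v + 25/7) = v/(25/7 + v))
d(134)*g(6) = 134²*(7*6/(25 + 7*6)) = 17956*(7*6/(25 + 42)) = 17956*(7*6/67) = 17956*(7*6*(1/67)) = 17956*(42/67) = 11256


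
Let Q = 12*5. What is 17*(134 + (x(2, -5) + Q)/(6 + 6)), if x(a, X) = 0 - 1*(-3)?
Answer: 9469/4 ≈ 2367.3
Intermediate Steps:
Q = 60
x(a, X) = 3 (x(a, X) = 0 + 3 = 3)
17*(134 + (x(2, -5) + Q)/(6 + 6)) = 17*(134 + (3 + 60)/(6 + 6)) = 17*(134 + 63/12) = 17*(134 + 63*(1/12)) = 17*(134 + 21/4) = 17*(557/4) = 9469/4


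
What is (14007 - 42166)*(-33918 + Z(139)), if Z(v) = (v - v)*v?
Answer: 955096962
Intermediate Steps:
Z(v) = 0 (Z(v) = 0*v = 0)
(14007 - 42166)*(-33918 + Z(139)) = (14007 - 42166)*(-33918 + 0) = -28159*(-33918) = 955096962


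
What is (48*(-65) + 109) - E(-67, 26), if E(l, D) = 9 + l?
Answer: -2953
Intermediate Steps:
(48*(-65) + 109) - E(-67, 26) = (48*(-65) + 109) - (9 - 67) = (-3120 + 109) - 1*(-58) = -3011 + 58 = -2953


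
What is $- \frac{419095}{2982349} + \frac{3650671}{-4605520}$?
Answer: $- \frac{12817725410579}{13735267966480} \approx -0.9332$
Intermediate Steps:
$- \frac{419095}{2982349} + \frac{3650671}{-4605520} = \left(-419095\right) \frac{1}{2982349} + 3650671 \left(- \frac{1}{4605520}\right) = - \frac{419095}{2982349} - \frac{3650671}{4605520} = - \frac{12817725410579}{13735267966480}$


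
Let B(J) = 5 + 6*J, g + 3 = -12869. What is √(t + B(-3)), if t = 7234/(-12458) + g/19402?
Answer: I*√52012163983095902/60427529 ≈ 3.7741*I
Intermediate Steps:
g = -12872 (g = -3 - 12869 = -12872)
t = -75178361/60427529 (t = 7234/(-12458) - 12872/19402 = 7234*(-1/12458) - 12872*1/19402 = -3617/6229 - 6436/9701 = -75178361/60427529 ≈ -1.2441)
√(t + B(-3)) = √(-75178361/60427529 + (5 + 6*(-3))) = √(-75178361/60427529 + (5 - 18)) = √(-75178361/60427529 - 13) = √(-860736238/60427529) = I*√52012163983095902/60427529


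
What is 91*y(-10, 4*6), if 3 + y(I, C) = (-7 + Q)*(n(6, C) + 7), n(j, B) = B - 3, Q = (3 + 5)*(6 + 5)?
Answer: 206115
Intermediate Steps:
Q = 88 (Q = 8*11 = 88)
n(j, B) = -3 + B
y(I, C) = 321 + 81*C (y(I, C) = -3 + (-7 + 88)*((-3 + C) + 7) = -3 + 81*(4 + C) = -3 + (324 + 81*C) = 321 + 81*C)
91*y(-10, 4*6) = 91*(321 + 81*(4*6)) = 91*(321 + 81*24) = 91*(321 + 1944) = 91*2265 = 206115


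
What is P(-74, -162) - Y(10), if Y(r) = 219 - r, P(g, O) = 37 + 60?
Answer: -112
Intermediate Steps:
P(g, O) = 97
P(-74, -162) - Y(10) = 97 - (219 - 1*10) = 97 - (219 - 10) = 97 - 1*209 = 97 - 209 = -112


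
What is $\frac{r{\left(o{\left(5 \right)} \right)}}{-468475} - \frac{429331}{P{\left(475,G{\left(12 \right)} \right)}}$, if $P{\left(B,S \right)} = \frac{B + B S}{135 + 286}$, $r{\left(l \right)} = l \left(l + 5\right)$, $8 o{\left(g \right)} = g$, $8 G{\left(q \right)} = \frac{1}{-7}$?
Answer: $- \frac{12139163364445301}{31331608000} \approx -3.8744 \cdot 10^{5}$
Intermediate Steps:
$G{\left(q \right)} = - \frac{1}{56}$ ($G{\left(q \right)} = \frac{1}{8 \left(-7\right)} = \frac{1}{8} \left(- \frac{1}{7}\right) = - \frac{1}{56}$)
$o{\left(g \right)} = \frac{g}{8}$
$r{\left(l \right)} = l \left(5 + l\right)$
$P{\left(B,S \right)} = \frac{B}{421} + \frac{B S}{421}$ ($P{\left(B,S \right)} = \frac{B + B S}{421} = \left(B + B S\right) \frac{1}{421} = \frac{B}{421} + \frac{B S}{421}$)
$\frac{r{\left(o{\left(5 \right)} \right)}}{-468475} - \frac{429331}{P{\left(475,G{\left(12 \right)} \right)}} = \frac{\frac{1}{8} \cdot 5 \left(5 + \frac{1}{8} \cdot 5\right)}{-468475} - \frac{429331}{\frac{1}{421} \cdot 475 \left(1 - \frac{1}{56}\right)} = \frac{5 \left(5 + \frac{5}{8}\right)}{8} \left(- \frac{1}{468475}\right) - \frac{429331}{\frac{1}{421} \cdot 475 \cdot \frac{55}{56}} = \frac{5}{8} \cdot \frac{45}{8} \left(- \frac{1}{468475}\right) - \frac{429331}{\frac{26125}{23576}} = \frac{225}{64} \left(- \frac{1}{468475}\right) - \frac{10121907656}{26125} = - \frac{9}{1199296} - \frac{10121907656}{26125} = - \frac{12139163364445301}{31331608000}$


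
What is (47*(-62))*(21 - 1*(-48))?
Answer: -201066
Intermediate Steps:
(47*(-62))*(21 - 1*(-48)) = -2914*(21 + 48) = -2914*69 = -201066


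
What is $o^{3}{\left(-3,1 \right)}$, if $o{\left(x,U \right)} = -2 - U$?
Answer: $-27$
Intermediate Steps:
$o^{3}{\left(-3,1 \right)} = \left(-2 - 1\right)^{3} = \left(-3\right)^{3} = -27$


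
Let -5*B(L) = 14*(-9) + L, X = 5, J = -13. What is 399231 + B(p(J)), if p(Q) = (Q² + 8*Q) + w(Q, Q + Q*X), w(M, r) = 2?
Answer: 1996214/5 ≈ 3.9924e+5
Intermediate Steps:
p(Q) = 2 + Q² + 8*Q (p(Q) = (Q² + 8*Q) + 2 = 2 + Q² + 8*Q)
B(L) = 126/5 - L/5 (B(L) = -(14*(-9) + L)/5 = -(-126 + L)/5 = 126/5 - L/5)
399231 + B(p(J)) = 399231 + (126/5 - (2 + (-13)² + 8*(-13))/5) = 399231 + (126/5 - (2 + 169 - 104)/5) = 399231 + (126/5 - ⅕*67) = 399231 + (126/5 - 67/5) = 399231 + 59/5 = 1996214/5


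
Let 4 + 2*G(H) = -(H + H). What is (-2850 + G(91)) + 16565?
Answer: 13622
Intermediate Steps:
G(H) = -2 - H (G(H) = -2 + (-(H + H))/2 = -2 + (-2*H)/2 = -2 - H)
(-2850 + G(91)) + 16565 = (-2850 + (-2 - 1*91)) + 16565 = (-2850 + (-2 - 91)) + 16565 = (-2850 - 93) + 16565 = -2943 + 16565 = 13622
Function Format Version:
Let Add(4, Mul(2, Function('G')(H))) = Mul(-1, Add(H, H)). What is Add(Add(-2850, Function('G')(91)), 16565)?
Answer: 13622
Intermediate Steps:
Function('G')(H) = Add(-2, Mul(-1, H)) (Function('G')(H) = Add(-2, Mul(Rational(1, 2), Mul(-1, Add(H, H)))) = Add(-2, Mul(Rational(1, 2), Mul(-1, Mul(2, H)))) = Add(-2, Mul(Rational(1, 2), Mul(-2, H))) = Add(-2, Mul(-1, H)))
Add(Add(-2850, Function('G')(91)), 16565) = Add(Add(-2850, Add(-2, Mul(-1, 91))), 16565) = Add(Add(-2850, Add(-2, -91)), 16565) = Add(Add(-2850, -93), 16565) = Add(-2943, 16565) = 13622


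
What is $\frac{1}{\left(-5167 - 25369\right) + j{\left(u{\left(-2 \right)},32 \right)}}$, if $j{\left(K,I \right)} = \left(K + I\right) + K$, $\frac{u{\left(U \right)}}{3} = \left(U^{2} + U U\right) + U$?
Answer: $- \frac{1}{30468} \approx -3.2821 \cdot 10^{-5}$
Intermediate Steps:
$u{\left(U \right)} = 3 U + 6 U^{2}$ ($u{\left(U \right)} = 3 \left(\left(U^{2} + U U\right) + U\right) = 3 \left(\left(U^{2} + U^{2}\right) + U\right) = 3 \left(2 U^{2} + U\right) = 3 \left(U + 2 U^{2}\right) = 3 U + 6 U^{2}$)
$j{\left(K,I \right)} = I + 2 K$ ($j{\left(K,I \right)} = \left(I + K\right) + K = I + 2 K$)
$\frac{1}{\left(-5167 - 25369\right) + j{\left(u{\left(-2 \right)},32 \right)}} = \frac{1}{\left(-5167 - 25369\right) + \left(32 + 2 \cdot 3 \left(-2\right) \left(1 + 2 \left(-2\right)\right)\right)} = \frac{1}{\left(-5167 - 25369\right) + \left(32 + 2 \cdot 3 \left(-2\right) \left(1 - 4\right)\right)} = \frac{1}{-30536 + \left(32 + 2 \cdot 3 \left(-2\right) \left(-3\right)\right)} = \frac{1}{-30536 + \left(32 + 2 \cdot 18\right)} = \frac{1}{-30536 + \left(32 + 36\right)} = \frac{1}{-30536 + 68} = \frac{1}{-30468} = - \frac{1}{30468}$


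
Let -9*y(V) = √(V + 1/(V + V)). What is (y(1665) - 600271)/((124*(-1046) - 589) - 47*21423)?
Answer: 600271/1137174 + √2051446870/11360368260 ≈ 0.52787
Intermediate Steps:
y(V) = -√(V + 1/(2*V))/9 (y(V) = -√(V + 1/(V + V))/9 = -√(V + 1/(2*V))/9)
(y(1665) - 600271)/((124*(-1046) - 589) - 47*21423) = (-√(2/1665 + 4*1665)/18 - 600271)/((124*(-1046) - 589) - 47*21423) = (-√(2*(1/1665) + 6660)/18 - 600271)/((-129704 - 589) - 1006881) = (-√(2/1665 + 6660)/18 - 600271)/(-130293 - 1006881) = (-√2051446870/9990 - 600271)/(-1137174) = (-√2051446870/9990 - 600271)*(-1/1137174) = (-600271 - √2051446870/9990)*(-1/1137174) = 600271/1137174 + √2051446870/11360368260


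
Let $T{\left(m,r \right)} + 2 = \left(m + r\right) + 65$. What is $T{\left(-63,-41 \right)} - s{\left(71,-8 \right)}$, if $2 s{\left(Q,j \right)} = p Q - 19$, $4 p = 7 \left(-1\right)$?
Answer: $\frac{245}{8} \approx 30.625$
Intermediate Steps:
$p = - \frac{7}{4}$ ($p = \frac{7 \left(-1\right)}{4} = \frac{1}{4} \left(-7\right) = - \frac{7}{4} \approx -1.75$)
$T{\left(m,r \right)} = 63 + m + r$ ($T{\left(m,r \right)} = -2 + \left(\left(m + r\right) + 65\right) = -2 + \left(65 + m + r\right) = 63 + m + r$)
$s{\left(Q,j \right)} = - \frac{19}{2} - \frac{7 Q}{8}$ ($s{\left(Q,j \right)} = \frac{- \frac{7 Q}{4} - 19}{2} = \frac{-19 - \frac{7 Q}{4}}{2} = - \frac{19}{2} - \frac{7 Q}{8}$)
$T{\left(-63,-41 \right)} - s{\left(71,-8 \right)} = \left(63 - 63 - 41\right) - \left(- \frac{19}{2} - \frac{497}{8}\right) = -41 - \left(- \frac{19}{2} - \frac{497}{8}\right) = -41 - - \frac{573}{8} = -41 + \frac{573}{8} = \frac{245}{8}$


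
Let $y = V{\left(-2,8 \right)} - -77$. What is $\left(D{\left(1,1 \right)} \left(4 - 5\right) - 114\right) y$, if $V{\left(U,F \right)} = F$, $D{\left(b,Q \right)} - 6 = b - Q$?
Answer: $-10200$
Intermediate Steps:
$D{\left(b,Q \right)} = 6 + b - Q$ ($D{\left(b,Q \right)} = 6 - \left(Q - b\right) = 6 + b - Q$)
$y = 85$ ($y = 8 - -77 = 8 + 77 = 85$)
$\left(D{\left(1,1 \right)} \left(4 - 5\right) - 114\right) y = \left(\left(6 + 1 - 1\right) \left(4 - 5\right) - 114\right) 85 = \left(\left(6 + 1 - 1\right) \left(-1\right) - 114\right) 85 = \left(6 \left(-1\right) - 114\right) 85 = \left(-6 - 114\right) 85 = \left(-120\right) 85 = -10200$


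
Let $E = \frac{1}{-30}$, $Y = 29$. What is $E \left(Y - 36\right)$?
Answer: $\frac{7}{30} \approx 0.23333$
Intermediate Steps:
$E = - \frac{1}{30} \approx -0.033333$
$E \left(Y - 36\right) = - \frac{29 - 36}{30} = \left(- \frac{1}{30}\right) \left(-7\right) = \frac{7}{30}$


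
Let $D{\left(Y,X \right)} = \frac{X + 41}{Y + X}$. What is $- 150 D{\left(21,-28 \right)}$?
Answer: $\frac{1950}{7} \approx 278.57$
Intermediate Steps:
$D{\left(Y,X \right)} = \frac{41 + X}{X + Y}$
$- 150 D{\left(21,-28 \right)} = - 150 \frac{41 - 28}{-28 + 21} = - 150 \frac{1}{-7} \cdot 13 = - 150 \left(\left(- \frac{1}{7}\right) 13\right) = \left(-150\right) \left(- \frac{13}{7}\right) = \frac{1950}{7}$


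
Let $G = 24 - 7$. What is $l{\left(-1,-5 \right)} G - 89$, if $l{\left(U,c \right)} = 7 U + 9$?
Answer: $-55$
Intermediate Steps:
$G = 17$
$l{\left(U,c \right)} = 9 + 7 U$
$l{\left(-1,-5 \right)} G - 89 = \left(9 + 7 \left(-1\right)\right) 17 - 89 = \left(9 - 7\right) 17 - 89 = 2 \cdot 17 - 89 = 34 - 89 = -55$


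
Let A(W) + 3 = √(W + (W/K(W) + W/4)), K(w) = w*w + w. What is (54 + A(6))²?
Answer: (714 + √1498)²/196 ≈ 2890.6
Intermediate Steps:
K(w) = w + w² (K(w) = w² + w = w + w²)
A(W) = -3 + √(1/(1 + W) + 5*W/4) (A(W) = -3 + √(W + (W/((W*(1 + W))) + W/4)) = -3 + √(W + (W*(1/(W*(1 + W))) + W*(¼))) = -3 + √(W + (1/(1 + W) + W/4)) = -3 + √(1/(1 + W) + 5*W/4))
(54 + A(6))² = (54 + (-3 + √((4 + 5*6*(1 + 6))/(1 + 6))/2))² = (54 + (-3 + √((4 + 5*6*7)/7)/2))² = (54 + (-3 + √((4 + 210)/7)/2))² = (54 + (-3 + √((⅐)*214)/2))² = (54 + (-3 + √(214/7)/2))² = (54 + (-3 + (√1498/7)/2))² = (54 + (-3 + √1498/14))² = (51 + √1498/14)²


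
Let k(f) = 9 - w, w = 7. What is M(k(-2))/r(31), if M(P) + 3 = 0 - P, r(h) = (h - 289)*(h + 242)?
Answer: 5/70434 ≈ 7.0988e-5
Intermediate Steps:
r(h) = (-289 + h)*(242 + h)
k(f) = 2 (k(f) = 9 - 1*7 = 9 - 7 = 2)
M(P) = -3 - P (M(P) = -3 + (0 - P) = -3 - P)
M(k(-2))/r(31) = (-3 - 1*2)/(-69938 + 31² - 47*31) = (-3 - 2)/(-69938 + 961 - 1457) = -5/(-70434) = -5*(-1/70434) = 5/70434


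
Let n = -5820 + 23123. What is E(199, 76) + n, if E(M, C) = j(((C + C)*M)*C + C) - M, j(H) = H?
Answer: 2316028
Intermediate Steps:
n = 17303
E(M, C) = C - M + 2*M*C² (E(M, C) = (((C + C)*M)*C + C) - M = (((2*C)*M)*C + C) - M = ((2*C*M)*C + C) - M = (2*M*C² + C) - M = (C + 2*M*C²) - M = C - M + 2*M*C²)
E(199, 76) + n = (-1*199 + 76*(1 + 2*76*199)) + 17303 = (-199 + 76*(1 + 30248)) + 17303 = (-199 + 76*30249) + 17303 = (-199 + 2298924) + 17303 = 2298725 + 17303 = 2316028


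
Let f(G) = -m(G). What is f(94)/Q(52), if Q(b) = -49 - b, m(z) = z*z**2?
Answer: 830584/101 ≈ 8223.6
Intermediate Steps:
m(z) = z**3
f(G) = -G**3
f(94)/Q(52) = (-1*94**3)/(-49 - 1*52) = (-1*830584)/(-49 - 52) = -830584/(-101) = -830584*(-1/101) = 830584/101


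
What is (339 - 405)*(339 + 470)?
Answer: -53394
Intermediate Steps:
(339 - 405)*(339 + 470) = -66*809 = -53394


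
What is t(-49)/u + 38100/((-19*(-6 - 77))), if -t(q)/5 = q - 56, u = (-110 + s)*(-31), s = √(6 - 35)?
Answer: 4805544550/197650141 + 175*I*√29/125333 ≈ 24.313 + 0.0075192*I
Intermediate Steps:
s = I*√29 (s = √(-29) = I*√29 ≈ 5.3852*I)
u = 3410 - 31*I*√29 (u = (-110 + I*√29)*(-31) = 3410 - 31*I*√29 ≈ 3410.0 - 166.94*I)
t(q) = 280 - 5*q (t(q) = -5*(q - 56) = -5*(-56 + q) = 280 - 5*q)
t(-49)/u + 38100/((-19*(-6 - 77))) = (280 - 5*(-49))/(3410 - 31*I*√29) + 38100/((-19*(-6 - 77))) = (280 + 245)/(3410 - 31*I*√29) + 38100/((-19*(-83))) = 525/(3410 - 31*I*√29) + 38100/1577 = 38100/1577 + 525/(3410 - 31*I*√29)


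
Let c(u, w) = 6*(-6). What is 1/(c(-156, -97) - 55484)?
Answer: -1/55520 ≈ -1.8012e-5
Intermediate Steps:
c(u, w) = -36
1/(c(-156, -97) - 55484) = 1/(-36 - 55484) = 1/(-55520) = -1/55520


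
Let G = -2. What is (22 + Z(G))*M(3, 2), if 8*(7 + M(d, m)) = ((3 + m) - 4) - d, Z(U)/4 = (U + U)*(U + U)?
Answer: -1247/2 ≈ -623.50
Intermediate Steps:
Z(U) = 16*U**2 (Z(U) = 4*((U + U)*(U + U)) = 4*((2*U)*(2*U)) = 4*(4*U**2) = 16*U**2)
M(d, m) = -57/8 - d/8 + m/8 (M(d, m) = -7 + (((3 + m) - 4) - d)/8 = -7 + ((-1 + m) - d)/8 = -7 + (-1 + m - d)/8 = -7 + (-1/8 - d/8 + m/8) = -57/8 - d/8 + m/8)
(22 + Z(G))*M(3, 2) = (22 + 16*(-2)**2)*(-57/8 - 1/8*3 + (1/8)*2) = (22 + 16*4)*(-57/8 - 3/8 + 1/4) = (22 + 64)*(-29/4) = 86*(-29/4) = -1247/2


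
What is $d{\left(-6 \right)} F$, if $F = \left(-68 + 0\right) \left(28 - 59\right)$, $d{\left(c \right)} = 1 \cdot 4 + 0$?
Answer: $8432$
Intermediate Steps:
$d{\left(c \right)} = 4$ ($d{\left(c \right)} = 4 + 0 = 4$)
$F = 2108$ ($F = \left(-68\right) \left(-31\right) = 2108$)
$d{\left(-6 \right)} F = 4 \cdot 2108 = 8432$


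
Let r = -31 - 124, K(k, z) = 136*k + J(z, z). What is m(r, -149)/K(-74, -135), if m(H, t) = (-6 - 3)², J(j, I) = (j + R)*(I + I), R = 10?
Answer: 81/23686 ≈ 0.0034197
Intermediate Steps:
J(j, I) = 2*I*(10 + j) (J(j, I) = (j + 10)*(I + I) = (10 + j)*(2*I) = 2*I*(10 + j))
K(k, z) = 136*k + 2*z*(10 + z)
r = -155
m(H, t) = 81 (m(H, t) = (-9)² = 81)
m(r, -149)/K(-74, -135) = 81/(136*(-74) + 2*(-135)*(10 - 135)) = 81/(-10064 + 2*(-135)*(-125)) = 81/(-10064 + 33750) = 81/23686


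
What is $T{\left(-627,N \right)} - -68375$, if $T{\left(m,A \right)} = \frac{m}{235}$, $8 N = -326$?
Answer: $\frac{16067498}{235} \approx 68372.0$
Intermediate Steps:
$N = - \frac{163}{4}$ ($N = \frac{1}{8} \left(-326\right) = - \frac{163}{4} \approx -40.75$)
$T{\left(m,A \right)} = \frac{m}{235}$ ($T{\left(m,A \right)} = m \frac{1}{235} = \frac{m}{235}$)
$T{\left(-627,N \right)} - -68375 = \frac{1}{235} \left(-627\right) - -68375 = - \frac{627}{235} + 68375 = \frac{16067498}{235}$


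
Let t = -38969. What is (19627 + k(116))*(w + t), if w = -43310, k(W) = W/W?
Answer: -1614972212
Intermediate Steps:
k(W) = 1
(19627 + k(116))*(w + t) = (19627 + 1)*(-43310 - 38969) = 19628*(-82279) = -1614972212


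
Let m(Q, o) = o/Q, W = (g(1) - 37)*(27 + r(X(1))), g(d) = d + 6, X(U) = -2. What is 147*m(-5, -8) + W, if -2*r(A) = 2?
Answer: -2724/5 ≈ -544.80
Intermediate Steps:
r(A) = -1 (r(A) = -½*2 = -1)
g(d) = 6 + d
W = -780 (W = ((6 + 1) - 37)*(27 - 1) = (7 - 37)*26 = -30*26 = -780)
147*m(-5, -8) + W = 147*(-8/(-5)) - 780 = 147*(-8*(-⅕)) - 780 = 147*(8/5) - 780 = 1176/5 - 780 = -2724/5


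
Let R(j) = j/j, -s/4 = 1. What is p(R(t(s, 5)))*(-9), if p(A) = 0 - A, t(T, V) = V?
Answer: 9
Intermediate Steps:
s = -4 (s = -4*1 = -4)
R(j) = 1
p(A) = -A
p(R(t(s, 5)))*(-9) = -1*1*(-9) = -1*(-9) = 9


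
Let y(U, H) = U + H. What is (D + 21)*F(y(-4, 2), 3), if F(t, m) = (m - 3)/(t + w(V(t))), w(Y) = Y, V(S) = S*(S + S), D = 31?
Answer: 0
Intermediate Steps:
V(S) = 2*S**2 (V(S) = S*(2*S) = 2*S**2)
y(U, H) = H + U
F(t, m) = (-3 + m)/(t + 2*t**2) (F(t, m) = (m - 3)/(t + 2*t**2) = (-3 + m)/(t + 2*t**2))
(D + 21)*F(y(-4, 2), 3) = (31 + 21)*((-3 + 3)/((2 - 4)*(1 + 2*(2 - 4)))) = 52*(0/(-2*(1 + 2*(-2)))) = 52*(-1/2*0/(1 - 4)) = 52*(-1/2*0/(-3)) = 52*(-1/2*(-1/3)*0) = 52*0 = 0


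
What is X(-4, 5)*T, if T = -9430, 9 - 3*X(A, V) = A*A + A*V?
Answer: -122590/3 ≈ -40863.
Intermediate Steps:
X(A, V) = 3 - A²/3 - A*V/3 (X(A, V) = 3 - (A*A + A*V)/3 = 3 - (A² + A*V)/3 = 3 + (-A²/3 - A*V/3) = 3 - A²/3 - A*V/3)
X(-4, 5)*T = (3 - ⅓*(-4)² - ⅓*(-4)*5)*(-9430) = (3 - ⅓*16 + 20/3)*(-9430) = (3 - 16/3 + 20/3)*(-9430) = (13/3)*(-9430) = -122590/3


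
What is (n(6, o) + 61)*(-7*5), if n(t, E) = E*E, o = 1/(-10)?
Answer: -42707/20 ≈ -2135.4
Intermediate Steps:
o = -1/10 ≈ -0.10000
n(t, E) = E**2
(n(6, o) + 61)*(-7*5) = ((-1/10)**2 + 61)*(-7*5) = (1/100 + 61)*(-35) = (6101/100)*(-35) = -42707/20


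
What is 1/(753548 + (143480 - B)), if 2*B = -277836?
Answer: 1/1035946 ≈ 9.6530e-7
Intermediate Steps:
B = -138918 (B = (½)*(-277836) = -138918)
1/(753548 + (143480 - B)) = 1/(753548 + (143480 - 1*(-138918))) = 1/(753548 + (143480 + 138918)) = 1/(753548 + 282398) = 1/1035946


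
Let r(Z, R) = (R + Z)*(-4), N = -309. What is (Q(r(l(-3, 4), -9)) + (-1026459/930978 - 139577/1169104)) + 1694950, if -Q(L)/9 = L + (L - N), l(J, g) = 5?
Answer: 102303280260995735/60467227984 ≈ 1.6919e+6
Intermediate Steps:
r(Z, R) = -4*R - 4*Z
Q(L) = -2781 - 18*L (Q(L) = -9*(L + (L - 1*(-309))) = -9*(L + (L + 309)) = -9*(L + (309 + L)) = -9*(309 + 2*L) = -2781 - 18*L)
(Q(r(l(-3, 4), -9)) + (-1026459/930978 - 139577/1169104)) + 1694950 = ((-2781 - 18*(-4*(-9) - 4*5)) + (-1026459/930978 - 139577/1169104)) + 1694950 = ((-2781 - 18*(36 - 20)) + (-1026459*1/930978 - 139577*1/1169104)) + 1694950 = ((-2781 - 18*16) + (-114051/103442 - 139577/1169104)) + 1694950 = ((-2781 - 288) - 73887802169/60467227984) + 1694950 = (-3069 - 73887802169/60467227984) + 1694950 = -185647810485065/60467227984 + 1694950 = 102303280260995735/60467227984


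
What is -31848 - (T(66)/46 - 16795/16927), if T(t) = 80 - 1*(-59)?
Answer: -24799770699/778642 ≈ -31850.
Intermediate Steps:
T(t) = 139 (T(t) = 80 + 59 = 139)
-31848 - (T(66)/46 - 16795/16927) = -31848 - (139/46 - 16795/16927) = -31848 - 1*1580283/778642 = -31848 - 1580283/778642 = -24799770699/778642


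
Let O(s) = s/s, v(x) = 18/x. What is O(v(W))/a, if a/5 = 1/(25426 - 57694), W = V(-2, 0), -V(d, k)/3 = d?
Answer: -32268/5 ≈ -6453.6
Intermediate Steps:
V(d, k) = -3*d
W = 6 (W = -3*(-2) = 6)
O(s) = 1
a = -5/32268 (a = 5/(25426 - 57694) = 5/(-32268) = 5*(-1/32268) = -5/32268 ≈ -0.00015495)
O(v(W))/a = 1/(-5/32268) = 1*(-32268/5) = -32268/5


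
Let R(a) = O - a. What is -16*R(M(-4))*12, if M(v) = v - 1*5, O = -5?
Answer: -768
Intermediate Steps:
M(v) = -5 + v (M(v) = v - 5 = -5 + v)
R(a) = -5 - a
-16*R(M(-4))*12 = -16*(-5 - (-5 - 4))*12 = -16*(-5 - 1*(-9))*12 = -16*(-5 + 9)*12 = -16*4*12 = -64*12 = -768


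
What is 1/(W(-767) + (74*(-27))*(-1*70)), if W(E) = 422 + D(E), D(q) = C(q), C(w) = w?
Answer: 1/139515 ≈ 7.1677e-6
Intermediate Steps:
D(q) = q
W(E) = 422 + E
1/(W(-767) + (74*(-27))*(-1*70)) = 1/((422 - 767) + (74*(-27))*(-1*70)) = 1/(-345 - 1998*(-70)) = 1/(-345 + 139860) = 1/139515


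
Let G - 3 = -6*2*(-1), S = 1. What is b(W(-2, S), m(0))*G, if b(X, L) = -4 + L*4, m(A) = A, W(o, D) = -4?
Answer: -60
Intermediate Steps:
b(X, L) = -4 + 4*L
G = 15 (G = 3 - 6*2*(-1) = 3 - 12*(-1) = 3 + 12 = 15)
b(W(-2, S), m(0))*G = (-4 + 4*0)*15 = (-4 + 0)*15 = -4*15 = -60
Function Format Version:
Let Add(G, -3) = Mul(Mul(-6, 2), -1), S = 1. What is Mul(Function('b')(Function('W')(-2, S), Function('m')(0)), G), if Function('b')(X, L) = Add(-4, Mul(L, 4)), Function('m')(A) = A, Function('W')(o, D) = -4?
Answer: -60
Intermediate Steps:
Function('b')(X, L) = Add(-4, Mul(4, L))
G = 15 (G = Add(3, Mul(Mul(-6, 2), -1)) = Add(3, Mul(-12, -1)) = Add(3, 12) = 15)
Mul(Function('b')(Function('W')(-2, S), Function('m')(0)), G) = Mul(Add(-4, Mul(4, 0)), 15) = Mul(Add(-4, 0), 15) = Mul(-4, 15) = -60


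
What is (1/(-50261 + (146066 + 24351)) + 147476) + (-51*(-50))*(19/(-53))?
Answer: 933345133421/6368268 ≈ 1.4656e+5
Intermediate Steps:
(1/(-50261 + (146066 + 24351)) + 147476) + (-51*(-50))*(19/(-53)) = (1/(-50261 + 170417) + 147476) + 2550*(19*(-1/53)) = (1/120156 + 147476) + 2550*(-19/53) = (1/120156 + 147476) - 48450/53 = 17720126257/120156 - 48450/53 = 933345133421/6368268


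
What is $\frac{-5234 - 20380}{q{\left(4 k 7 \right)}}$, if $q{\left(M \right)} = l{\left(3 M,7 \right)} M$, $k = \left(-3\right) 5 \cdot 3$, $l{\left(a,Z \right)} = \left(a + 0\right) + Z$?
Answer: $- \frac{1423}{264110} \approx -0.0053879$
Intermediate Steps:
$l{\left(a,Z \right)} = Z + a$ ($l{\left(a,Z \right)} = a + Z = Z + a$)
$k = -45$ ($k = \left(-15\right) 3 = -45$)
$q{\left(M \right)} = M \left(7 + 3 M\right)$ ($q{\left(M \right)} = \left(7 + 3 M\right) M = M \left(7 + 3 M\right)$)
$\frac{-5234 - 20380}{q{\left(4 k 7 \right)}} = \frac{-5234 - 20380}{4 \left(-45\right) 7 \left(7 + 3 \cdot 4 \left(-45\right) 7\right)} = \frac{-5234 - 20380}{\left(-180\right) 7 \left(7 + 3 \left(\left(-180\right) 7\right)\right)} = - \frac{25614}{\left(-1260\right) \left(7 + 3 \left(-1260\right)\right)} = - \frac{25614}{\left(-1260\right) \left(7 - 3780\right)} = - \frac{25614}{\left(-1260\right) \left(-3773\right)} = - \frac{25614}{4753980} = \left(-25614\right) \frac{1}{4753980} = - \frac{1423}{264110}$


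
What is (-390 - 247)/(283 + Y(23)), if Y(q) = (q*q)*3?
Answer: -637/1870 ≈ -0.34064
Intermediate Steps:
Y(q) = 3*q² (Y(q) = q²*3 = 3*q²)
(-390 - 247)/(283 + Y(23)) = (-390 - 247)/(283 + 3*23²) = -637/(283 + 3*529) = -637/(283 + 1587) = -637/1870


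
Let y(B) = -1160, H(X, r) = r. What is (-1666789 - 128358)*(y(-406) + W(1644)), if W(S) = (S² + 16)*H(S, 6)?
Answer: -29108940496744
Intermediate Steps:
W(S) = 96 + 6*S² (W(S) = (S² + 16)*6 = (16 + S²)*6 = 96 + 6*S²)
(-1666789 - 128358)*(y(-406) + W(1644)) = (-1666789 - 128358)*(-1160 + (96 + 6*1644²)) = -1795147*(-1160 + (96 + 6*2702736)) = -1795147*(-1160 + (96 + 16216416)) = -1795147*(-1160 + 16216512) = -1795147*16215352 = -29108940496744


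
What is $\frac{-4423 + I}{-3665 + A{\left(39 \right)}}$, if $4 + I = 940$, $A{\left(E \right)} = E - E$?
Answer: $\frac{3487}{3665} \approx 0.95143$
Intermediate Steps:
$A{\left(E \right)} = 0$
$I = 936$ ($I = -4 + 940 = 936$)
$\frac{-4423 + I}{-3665 + A{\left(39 \right)}} = \frac{-4423 + 936}{-3665 + 0} = - \frac{3487}{-3665} = \left(-3487\right) \left(- \frac{1}{3665}\right) = \frac{3487}{3665}$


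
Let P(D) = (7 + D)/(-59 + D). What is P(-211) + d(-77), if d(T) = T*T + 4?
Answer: 267019/45 ≈ 5933.8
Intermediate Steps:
d(T) = 4 + T² (d(T) = T² + 4 = 4 + T²)
P(D) = (7 + D)/(-59 + D)
P(-211) + d(-77) = (7 - 211)/(-59 - 211) + (4 + (-77)²) = -204/(-270) + (4 + 5929) = -1/270*(-204) + 5933 = 34/45 + 5933 = 267019/45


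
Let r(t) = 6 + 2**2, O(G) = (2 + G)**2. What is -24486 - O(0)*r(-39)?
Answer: -24526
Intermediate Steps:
r(t) = 10 (r(t) = 6 + 4 = 10)
-24486 - O(0)*r(-39) = -24486 - (2 + 0)**2*10 = -24486 - 2**2*10 = -24486 - 4*10 = -24486 - 1*40 = -24486 - 40 = -24526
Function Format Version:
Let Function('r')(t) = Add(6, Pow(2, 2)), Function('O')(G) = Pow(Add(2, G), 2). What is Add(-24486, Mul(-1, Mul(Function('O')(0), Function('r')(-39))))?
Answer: -24526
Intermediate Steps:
Function('r')(t) = 10 (Function('r')(t) = Add(6, 4) = 10)
Add(-24486, Mul(-1, Mul(Function('O')(0), Function('r')(-39)))) = Add(-24486, Mul(-1, Mul(Pow(Add(2, 0), 2), 10))) = Add(-24486, Mul(-1, Mul(Pow(2, 2), 10))) = Add(-24486, Mul(-1, Mul(4, 10))) = Add(-24486, Mul(-1, 40)) = Add(-24486, -40) = -24526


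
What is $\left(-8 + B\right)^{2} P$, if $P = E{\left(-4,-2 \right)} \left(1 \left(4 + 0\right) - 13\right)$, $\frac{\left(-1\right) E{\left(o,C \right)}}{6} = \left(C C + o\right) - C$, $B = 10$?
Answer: $432$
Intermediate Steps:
$E{\left(o,C \right)} = - 6 o - 6 C^{2} + 6 C$ ($E{\left(o,C \right)} = - 6 \left(\left(C C + o\right) - C\right) = - 6 \left(\left(C^{2} + o\right) - C\right) = - 6 \left(\left(o + C^{2}\right) - C\right) = - 6 \left(o + C^{2} - C\right) = - 6 o - 6 C^{2} + 6 C$)
$P = 108$ ($P = \left(\left(-6\right) \left(-4\right) - 6 \left(-2\right)^{2} + 6 \left(-2\right)\right) \left(1 \left(4 + 0\right) - 13\right) = \left(24 - 24 - 12\right) \left(1 \cdot 4 - 13\right) = \left(24 - 24 - 12\right) \left(4 - 13\right) = \left(-12\right) \left(-9\right) = 108$)
$\left(-8 + B\right)^{2} P = \left(-8 + 10\right)^{2} \cdot 108 = 2^{2} \cdot 108 = 4 \cdot 108 = 432$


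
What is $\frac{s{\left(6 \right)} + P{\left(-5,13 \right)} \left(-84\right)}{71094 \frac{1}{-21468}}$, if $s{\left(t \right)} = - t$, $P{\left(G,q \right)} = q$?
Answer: $\frac{3928644}{11849} \approx 331.56$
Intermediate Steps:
$\frac{s{\left(6 \right)} + P{\left(-5,13 \right)} \left(-84\right)}{71094 \frac{1}{-21468}} = \frac{\left(-1\right) 6 + 13 \left(-84\right)}{71094 \frac{1}{-21468}} = \frac{-6 - 1092}{71094 \left(- \frac{1}{21468}\right)} = - \frac{1098}{- \frac{11849}{3578}} = \left(-1098\right) \left(- \frac{3578}{11849}\right) = \frac{3928644}{11849}$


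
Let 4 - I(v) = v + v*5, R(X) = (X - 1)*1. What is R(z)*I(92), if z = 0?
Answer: 548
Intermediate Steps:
R(X) = -1 + X (R(X) = (-1 + X)*1 = -1 + X)
I(v) = 4 - 6*v (I(v) = 4 - (v + v*5) = 4 - (v + 5*v) = 4 - 6*v)
R(z)*I(92) = (-1 + 0)*(4 - 6*92) = -(4 - 552) = -1*(-548) = 548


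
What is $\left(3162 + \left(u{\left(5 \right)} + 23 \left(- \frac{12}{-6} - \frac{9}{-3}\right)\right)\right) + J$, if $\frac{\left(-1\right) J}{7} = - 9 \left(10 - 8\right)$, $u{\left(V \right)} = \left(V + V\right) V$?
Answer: $3453$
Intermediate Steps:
$u{\left(V \right)} = 2 V^{2}$ ($u{\left(V \right)} = 2 V V = 2 V^{2}$)
$J = 126$ ($J = - 7 \left(- 9 \left(10 - 8\right)\right) = - 7 \left(\left(-9\right) 2\right) = \left(-7\right) \left(-18\right) = 126$)
$\left(3162 + \left(u{\left(5 \right)} + 23 \left(- \frac{12}{-6} - \frac{9}{-3}\right)\right)\right) + J = \left(3162 + \left(2 \cdot 5^{2} + 23 \left(- \frac{12}{-6} - \frac{9}{-3}\right)\right)\right) + 126 = \left(3162 + \left(2 \cdot 25 + 23 \left(\left(-12\right) \left(- \frac{1}{6}\right) - -3\right)\right)\right) + 126 = \left(3162 + \left(50 + 23 \left(2 + 3\right)\right)\right) + 126 = \left(3162 + \left(50 + 23 \cdot 5\right)\right) + 126 = \left(3162 + \left(50 + 115\right)\right) + 126 = \left(3162 + 165\right) + 126 = 3327 + 126 = 3453$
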